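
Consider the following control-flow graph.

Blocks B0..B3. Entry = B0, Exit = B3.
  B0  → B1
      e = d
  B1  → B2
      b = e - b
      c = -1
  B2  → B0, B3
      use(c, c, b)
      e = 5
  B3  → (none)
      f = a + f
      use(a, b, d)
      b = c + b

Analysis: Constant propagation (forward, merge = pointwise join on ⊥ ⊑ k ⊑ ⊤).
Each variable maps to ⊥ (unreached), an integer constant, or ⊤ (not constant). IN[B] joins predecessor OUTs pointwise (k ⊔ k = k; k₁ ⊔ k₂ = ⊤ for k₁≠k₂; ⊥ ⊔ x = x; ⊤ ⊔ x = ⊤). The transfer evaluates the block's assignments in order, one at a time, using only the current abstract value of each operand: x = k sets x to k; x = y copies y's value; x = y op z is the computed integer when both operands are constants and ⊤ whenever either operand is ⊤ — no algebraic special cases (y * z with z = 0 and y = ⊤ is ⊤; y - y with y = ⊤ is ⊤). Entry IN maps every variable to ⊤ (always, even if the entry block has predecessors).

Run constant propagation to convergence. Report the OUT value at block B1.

Answer: {a: ⊤, b: ⊤, c: -1, d: ⊤, e: ⊤, f: ⊤}

Working:
Fixpoint table:
  B0:   IN=(all ⊤)   OUT=(all ⊤)
  B1:   IN=(all ⊤)   OUT={c:-1; rest ⊤}
  B2:   IN={c:-1; rest ⊤}   OUT={c:-1, e:5; rest ⊤}
  B3:   IN={c:-1, e:5; rest ⊤}   OUT={c:-1, e:5; rest ⊤}

Merge at B1: IN[B1] = OUT[B0] = {a: ⊤, b: ⊤, c: ⊤, d: ⊤, e: ⊤, f: ⊤}
Applying B1's transfer function to that IN value gives OUT[B1] (row B1 above).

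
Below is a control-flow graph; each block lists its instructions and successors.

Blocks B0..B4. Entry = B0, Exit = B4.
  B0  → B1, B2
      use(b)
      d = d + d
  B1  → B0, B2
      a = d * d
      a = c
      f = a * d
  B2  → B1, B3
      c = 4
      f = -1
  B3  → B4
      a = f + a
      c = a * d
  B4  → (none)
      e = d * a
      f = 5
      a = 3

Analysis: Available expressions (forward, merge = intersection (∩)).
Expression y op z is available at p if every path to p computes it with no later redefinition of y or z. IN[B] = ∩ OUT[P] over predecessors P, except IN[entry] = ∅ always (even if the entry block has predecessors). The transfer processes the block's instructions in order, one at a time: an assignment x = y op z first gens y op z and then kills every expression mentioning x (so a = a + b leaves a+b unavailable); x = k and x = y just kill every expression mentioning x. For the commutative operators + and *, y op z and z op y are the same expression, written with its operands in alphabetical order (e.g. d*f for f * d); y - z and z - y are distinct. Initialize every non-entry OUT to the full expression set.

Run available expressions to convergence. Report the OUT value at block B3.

Fixpoint table:
  B0:  IN={}  OUT={}
  B1:  IN={}  OUT={a*d, d*d}
  B2:  IN={}  OUT={}
  B3:  IN={}  OUT={a*d}
  B4:  IN={a*d}  OUT={}

Merge at B3: IN[B3] = OUT[B2] = {}
Applying B3's transfer function to that IN value gives OUT[B3] (row B3 above).

Answer: {a*d}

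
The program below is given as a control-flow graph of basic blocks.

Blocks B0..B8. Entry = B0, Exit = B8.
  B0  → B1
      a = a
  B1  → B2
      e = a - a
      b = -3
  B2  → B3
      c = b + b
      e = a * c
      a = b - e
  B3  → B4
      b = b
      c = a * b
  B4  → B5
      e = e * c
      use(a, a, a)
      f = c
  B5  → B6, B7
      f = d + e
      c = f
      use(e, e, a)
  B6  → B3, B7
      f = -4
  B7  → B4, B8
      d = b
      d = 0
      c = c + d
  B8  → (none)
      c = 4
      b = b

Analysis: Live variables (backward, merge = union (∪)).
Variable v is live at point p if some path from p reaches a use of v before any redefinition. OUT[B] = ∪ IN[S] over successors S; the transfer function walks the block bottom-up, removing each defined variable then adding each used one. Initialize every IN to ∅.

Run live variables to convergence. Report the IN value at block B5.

Per-block solution:
  B0:  IN={a, d}  OUT={a, d}
  B1:  IN={a, d}  OUT={a, b, d}
  B2:  IN={a, b, d}  OUT={a, b, d, e}
  B3:  IN={a, b, d, e}  OUT={a, b, c, d, e}
  B4:  IN={a, b, c, d, e}  OUT={a, b, d, e}
  B5:  IN={a, b, d, e}  OUT={a, b, c, d, e}
  B6:  IN={a, b, c, d, e}  OUT={a, b, c, d, e}
  B7:  IN={a, b, c, e}  OUT={a, b, c, d, e}
  B8:  IN={b}  OUT={}

Merge at B5: OUT[B5] = IN[B6] ⊔ IN[B7] = {a, b, c, d, e}
Applying B5's transfer function to that OUT value gives IN[B5] (row B5 above).

Answer: {a, b, d, e}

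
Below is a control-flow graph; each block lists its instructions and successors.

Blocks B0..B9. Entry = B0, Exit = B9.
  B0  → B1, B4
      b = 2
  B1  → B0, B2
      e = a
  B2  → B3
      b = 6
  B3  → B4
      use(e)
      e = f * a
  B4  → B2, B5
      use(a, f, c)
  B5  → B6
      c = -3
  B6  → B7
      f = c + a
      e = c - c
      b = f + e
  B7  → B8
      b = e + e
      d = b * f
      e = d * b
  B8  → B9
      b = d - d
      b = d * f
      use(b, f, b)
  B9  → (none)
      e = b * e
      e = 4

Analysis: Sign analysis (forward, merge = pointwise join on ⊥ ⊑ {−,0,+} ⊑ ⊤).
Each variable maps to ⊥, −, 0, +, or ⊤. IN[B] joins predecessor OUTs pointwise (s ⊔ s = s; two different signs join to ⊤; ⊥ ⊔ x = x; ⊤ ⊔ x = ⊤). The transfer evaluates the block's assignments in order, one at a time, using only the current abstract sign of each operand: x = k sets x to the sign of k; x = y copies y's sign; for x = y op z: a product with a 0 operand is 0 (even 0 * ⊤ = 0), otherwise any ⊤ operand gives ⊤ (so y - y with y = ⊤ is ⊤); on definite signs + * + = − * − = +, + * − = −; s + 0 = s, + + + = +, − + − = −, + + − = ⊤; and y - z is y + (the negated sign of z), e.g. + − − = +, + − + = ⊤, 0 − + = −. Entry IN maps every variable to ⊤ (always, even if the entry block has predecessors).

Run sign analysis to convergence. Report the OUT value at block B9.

Answer: {a: ⊤, b: ⊤, c: -, d: ⊤, e: +, f: ⊤}

Derivation:
Fixpoint table:
  B0:  IN=(all ⊤)  OUT={b:+; rest ⊤}
  B1:  IN={b:+; rest ⊤}  OUT={b:+; rest ⊤}
  B2:  IN={b:+; rest ⊤}  OUT={b:+; rest ⊤}
  B3:  IN={b:+; rest ⊤}  OUT={b:+; rest ⊤}
  B4:  IN={b:+; rest ⊤}  OUT={b:+; rest ⊤}
  B5:  IN={b:+; rest ⊤}  OUT={b:+, c:-; rest ⊤}
  B6:  IN={b:+, c:-; rest ⊤}  OUT={c:-; rest ⊤}
  B7:  IN={c:-; rest ⊤}  OUT={c:-; rest ⊤}
  B8:  IN={c:-; rest ⊤}  OUT={c:-; rest ⊤}
  B9:  IN={c:-; rest ⊤}  OUT={c:-, e:+; rest ⊤}

Merge at B9: IN[B9] = OUT[B8] = {a: ⊤, b: ⊤, c: -, d: ⊤, e: ⊤, f: ⊤}
Applying B9's transfer function to that IN value gives OUT[B9] (row B9 above).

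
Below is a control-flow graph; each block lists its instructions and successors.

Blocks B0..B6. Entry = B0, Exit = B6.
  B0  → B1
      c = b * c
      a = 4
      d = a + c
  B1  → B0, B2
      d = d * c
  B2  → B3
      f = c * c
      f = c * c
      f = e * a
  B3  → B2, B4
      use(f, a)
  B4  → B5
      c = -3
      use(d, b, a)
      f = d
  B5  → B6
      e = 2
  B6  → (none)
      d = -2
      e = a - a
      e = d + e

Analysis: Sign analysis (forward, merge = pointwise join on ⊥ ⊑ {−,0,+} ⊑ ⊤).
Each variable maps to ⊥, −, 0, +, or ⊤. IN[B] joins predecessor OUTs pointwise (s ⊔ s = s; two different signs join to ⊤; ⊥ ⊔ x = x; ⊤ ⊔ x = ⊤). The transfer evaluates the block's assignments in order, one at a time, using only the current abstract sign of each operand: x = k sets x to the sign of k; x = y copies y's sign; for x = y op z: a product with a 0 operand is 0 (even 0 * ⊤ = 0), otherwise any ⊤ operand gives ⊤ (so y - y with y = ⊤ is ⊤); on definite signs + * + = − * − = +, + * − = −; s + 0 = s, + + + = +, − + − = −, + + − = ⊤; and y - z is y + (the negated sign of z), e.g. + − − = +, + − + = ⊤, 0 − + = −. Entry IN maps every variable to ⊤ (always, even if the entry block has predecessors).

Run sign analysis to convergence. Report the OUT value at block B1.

Answer: {a: +, b: ⊤, c: ⊤, d: ⊤, e: ⊤, f: ⊤}

Derivation:
Fixpoint table:
  B0:   IN=(all ⊤)   OUT={a:+; rest ⊤}
  B1:   IN={a:+; rest ⊤}   OUT={a:+; rest ⊤}
  B2:   IN={a:+; rest ⊤}   OUT={a:+; rest ⊤}
  B3:   IN={a:+; rest ⊤}   OUT={a:+; rest ⊤}
  B4:   IN={a:+; rest ⊤}   OUT={a:+, c:-; rest ⊤}
  B5:   IN={a:+, c:-; rest ⊤}   OUT={a:+, c:-, e:+; rest ⊤}
  B6:   IN={a:+, c:-, e:+; rest ⊤}   OUT={a:+, c:-, d:-; rest ⊤}

Merge at B1: IN[B1] = OUT[B0] = {a: +, b: ⊤, c: ⊤, d: ⊤, e: ⊤, f: ⊤}
Applying B1's transfer function to that IN value gives OUT[B1] (row B1 above).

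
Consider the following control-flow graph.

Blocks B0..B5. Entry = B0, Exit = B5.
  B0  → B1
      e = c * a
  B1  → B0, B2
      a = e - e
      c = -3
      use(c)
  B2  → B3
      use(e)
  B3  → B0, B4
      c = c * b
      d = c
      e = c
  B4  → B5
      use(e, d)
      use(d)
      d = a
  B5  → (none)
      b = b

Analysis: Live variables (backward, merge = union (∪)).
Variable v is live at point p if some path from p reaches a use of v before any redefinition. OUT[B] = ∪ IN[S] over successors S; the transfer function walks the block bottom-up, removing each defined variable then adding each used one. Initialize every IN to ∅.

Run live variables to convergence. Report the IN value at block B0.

Answer: {a, b, c}

Working:
Per-block solution:
  B0:   IN={a, b, c}   OUT={b, e}
  B1:   IN={b, e}   OUT={a, b, c, e}
  B2:   IN={a, b, c, e}   OUT={a, b, c}
  B3:   IN={a, b, c}   OUT={a, b, c, d, e}
  B4:   IN={a, b, d, e}   OUT={b}
  B5:   IN={b}   OUT={}

Merge at B0: OUT[B0] = IN[B1] = {b, e}
Applying B0's transfer function to that OUT value gives IN[B0] (row B0 above).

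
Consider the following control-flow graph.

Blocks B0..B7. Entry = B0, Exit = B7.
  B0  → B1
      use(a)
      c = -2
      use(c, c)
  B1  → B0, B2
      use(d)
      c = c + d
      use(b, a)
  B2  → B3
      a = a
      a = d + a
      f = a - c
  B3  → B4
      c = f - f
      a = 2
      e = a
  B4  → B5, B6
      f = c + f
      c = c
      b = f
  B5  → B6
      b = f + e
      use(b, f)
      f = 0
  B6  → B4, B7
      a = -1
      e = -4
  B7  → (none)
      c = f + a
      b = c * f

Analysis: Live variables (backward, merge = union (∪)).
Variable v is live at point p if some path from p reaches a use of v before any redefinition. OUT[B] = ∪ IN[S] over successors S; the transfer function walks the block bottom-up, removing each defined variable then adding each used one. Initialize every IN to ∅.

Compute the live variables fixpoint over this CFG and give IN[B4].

Converged values:
  B0:  IN={a, b, d}  OUT={a, b, c, d}
  B1:  IN={a, b, c, d}  OUT={a, b, c, d}
  B2:  IN={a, c, d}  OUT={f}
  B3:  IN={f}  OUT={c, e, f}
  B4:  IN={c, e, f}  OUT={c, e, f}
  B5:  IN={c, e, f}  OUT={c, f}
  B6:  IN={c, f}  OUT={a, c, e, f}
  B7:  IN={a, f}  OUT={}

Merge at B4: OUT[B4] = IN[B5] ⊔ IN[B6] = {c, e, f}
Applying B4's transfer function to that OUT value gives IN[B4] (row B4 above).

Answer: {c, e, f}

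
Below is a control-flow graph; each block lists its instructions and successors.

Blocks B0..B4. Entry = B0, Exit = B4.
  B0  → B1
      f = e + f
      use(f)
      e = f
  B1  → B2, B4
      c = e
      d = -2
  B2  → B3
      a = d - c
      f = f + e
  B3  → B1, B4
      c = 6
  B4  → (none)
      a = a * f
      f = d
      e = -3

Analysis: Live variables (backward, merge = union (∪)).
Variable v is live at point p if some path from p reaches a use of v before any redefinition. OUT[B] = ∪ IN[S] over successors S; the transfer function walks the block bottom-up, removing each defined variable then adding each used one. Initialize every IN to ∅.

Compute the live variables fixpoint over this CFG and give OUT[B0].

Answer: {a, e, f}

Derivation:
Per-block solution:
  B0: | IN={a, e, f} | OUT={a, e, f}
  B1: | IN={a, e, f} | OUT={a, c, d, e, f}
  B2: | IN={c, d, e, f} | OUT={a, d, e, f}
  B3: | IN={a, d, e, f} | OUT={a, d, e, f}
  B4: | IN={a, d, f} | OUT={}

Merge at B0: OUT[B0] = IN[B1] = {a, e, f}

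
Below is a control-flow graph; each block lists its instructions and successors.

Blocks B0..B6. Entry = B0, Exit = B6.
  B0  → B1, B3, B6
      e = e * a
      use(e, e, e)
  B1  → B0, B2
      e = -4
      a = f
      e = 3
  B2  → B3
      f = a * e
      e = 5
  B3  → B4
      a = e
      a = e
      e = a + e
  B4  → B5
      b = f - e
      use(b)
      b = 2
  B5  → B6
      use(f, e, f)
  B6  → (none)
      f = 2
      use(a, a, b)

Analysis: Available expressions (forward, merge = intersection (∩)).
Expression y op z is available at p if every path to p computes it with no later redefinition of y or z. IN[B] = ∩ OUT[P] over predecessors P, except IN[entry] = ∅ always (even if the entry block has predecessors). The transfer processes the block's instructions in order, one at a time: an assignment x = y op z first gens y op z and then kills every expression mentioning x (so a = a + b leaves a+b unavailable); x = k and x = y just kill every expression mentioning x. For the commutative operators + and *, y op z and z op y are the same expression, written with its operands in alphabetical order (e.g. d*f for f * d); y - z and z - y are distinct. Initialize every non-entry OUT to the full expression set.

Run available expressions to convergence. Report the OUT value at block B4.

Answer: {f-e}

Working:
Fixpoint table:
  B0:  IN={}  OUT={}
  B1:  IN={}  OUT={}
  B2:  IN={}  OUT={}
  B3:  IN={}  OUT={}
  B4:  IN={}  OUT={f-e}
  B5:  IN={f-e}  OUT={f-e}
  B6:  IN={}  OUT={}

Merge at B4: IN[B4] = OUT[B3] = {}
Applying B4's transfer function to that IN value gives OUT[B4] (row B4 above).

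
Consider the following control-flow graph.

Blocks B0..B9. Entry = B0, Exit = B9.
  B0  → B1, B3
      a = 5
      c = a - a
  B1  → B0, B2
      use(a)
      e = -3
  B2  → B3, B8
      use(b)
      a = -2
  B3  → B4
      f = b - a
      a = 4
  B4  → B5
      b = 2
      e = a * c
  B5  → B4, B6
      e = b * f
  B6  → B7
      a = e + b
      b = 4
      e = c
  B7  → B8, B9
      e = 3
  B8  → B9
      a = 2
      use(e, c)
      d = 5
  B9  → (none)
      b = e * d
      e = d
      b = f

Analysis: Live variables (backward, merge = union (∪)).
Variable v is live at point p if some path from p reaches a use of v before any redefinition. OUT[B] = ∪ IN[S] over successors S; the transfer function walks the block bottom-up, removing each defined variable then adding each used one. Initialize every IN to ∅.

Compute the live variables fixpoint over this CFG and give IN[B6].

Converged values:
  B0:  IN={b, d, f}  OUT={a, b, c, d, f}
  B1:  IN={a, b, c, d, f}  OUT={b, c, d, e, f}
  B2:  IN={b, c, d, e, f}  OUT={a, b, c, d, e, f}
  B3:  IN={a, b, c, d}  OUT={a, c, d, f}
  B4:  IN={a, c, d, f}  OUT={a, b, c, d, f}
  B5:  IN={a, b, c, d, f}  OUT={a, b, c, d, e, f}
  B6:  IN={b, c, d, e, f}  OUT={c, d, f}
  B7:  IN={c, d, f}  OUT={c, d, e, f}
  B8:  IN={c, e, f}  OUT={d, e, f}
  B9:  IN={d, e, f}  OUT={}

Merge at B6: OUT[B6] = IN[B7] = {c, d, f}
Applying B6's transfer function to that OUT value gives IN[B6] (row B6 above).

Answer: {b, c, d, e, f}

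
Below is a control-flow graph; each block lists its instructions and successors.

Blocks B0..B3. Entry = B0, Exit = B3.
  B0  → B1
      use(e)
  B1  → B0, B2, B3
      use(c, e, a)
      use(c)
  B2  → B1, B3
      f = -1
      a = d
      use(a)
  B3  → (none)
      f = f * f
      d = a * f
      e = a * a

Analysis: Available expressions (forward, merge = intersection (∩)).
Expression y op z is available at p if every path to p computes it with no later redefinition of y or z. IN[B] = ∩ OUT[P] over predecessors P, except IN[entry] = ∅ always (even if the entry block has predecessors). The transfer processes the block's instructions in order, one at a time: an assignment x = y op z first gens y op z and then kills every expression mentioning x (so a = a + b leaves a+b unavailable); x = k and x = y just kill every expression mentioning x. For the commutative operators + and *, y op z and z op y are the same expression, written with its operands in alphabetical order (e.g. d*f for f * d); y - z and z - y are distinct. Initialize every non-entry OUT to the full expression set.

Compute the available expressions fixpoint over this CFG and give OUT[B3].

Per-block solution:
  B0:   IN={}   OUT={}
  B1:   IN={}   OUT={}
  B2:   IN={}   OUT={}
  B3:   IN={}   OUT={a*a, a*f}

Merge at B3: IN[B3] = OUT[B1] ∩ OUT[B2] = {}
Applying B3's transfer function to that IN value gives OUT[B3] (row B3 above).

Answer: {a*a, a*f}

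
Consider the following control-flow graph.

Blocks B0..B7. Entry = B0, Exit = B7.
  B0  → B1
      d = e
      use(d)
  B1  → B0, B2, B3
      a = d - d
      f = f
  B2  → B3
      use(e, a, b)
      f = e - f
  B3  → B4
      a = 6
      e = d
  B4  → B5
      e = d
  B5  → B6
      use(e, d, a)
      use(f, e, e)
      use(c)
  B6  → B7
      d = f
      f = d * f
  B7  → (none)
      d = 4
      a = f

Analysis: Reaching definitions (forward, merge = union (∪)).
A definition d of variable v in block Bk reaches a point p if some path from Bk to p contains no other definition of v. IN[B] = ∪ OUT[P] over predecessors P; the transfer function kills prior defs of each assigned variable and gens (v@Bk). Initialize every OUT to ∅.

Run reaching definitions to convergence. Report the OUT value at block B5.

Per-block solution:
  B0: | IN={a@B1, d@B0, f@B1} | OUT={a@B1, d@B0, f@B1}
  B1: | IN={a@B1, d@B0, f@B1} | OUT={a@B1, d@B0, f@B1}
  B2: | IN={a@B1, d@B0, f@B1} | OUT={a@B1, d@B0, f@B2}
  B3: | IN={a@B1, d@B0, f@B1, f@B2} | OUT={a@B3, d@B0, e@B3, f@B1, f@B2}
  B4: | IN={a@B3, d@B0, e@B3, f@B1, f@B2} | OUT={a@B3, d@B0, e@B4, f@B1, f@B2}
  B5: | IN={a@B3, d@B0, e@B4, f@B1, f@B2} | OUT={a@B3, d@B0, e@B4, f@B1, f@B2}
  B6: | IN={a@B3, d@B0, e@B4, f@B1, f@B2} | OUT={a@B3, d@B6, e@B4, f@B6}
  B7: | IN={a@B3, d@B6, e@B4, f@B6} | OUT={a@B7, d@B7, e@B4, f@B6}

Merge at B5: IN[B5] = OUT[B4] = {a@B3, d@B0, e@B4, f@B1, f@B2}
Applying B5's transfer function to that IN value gives OUT[B5] (row B5 above).

Answer: {a@B3, d@B0, e@B4, f@B1, f@B2}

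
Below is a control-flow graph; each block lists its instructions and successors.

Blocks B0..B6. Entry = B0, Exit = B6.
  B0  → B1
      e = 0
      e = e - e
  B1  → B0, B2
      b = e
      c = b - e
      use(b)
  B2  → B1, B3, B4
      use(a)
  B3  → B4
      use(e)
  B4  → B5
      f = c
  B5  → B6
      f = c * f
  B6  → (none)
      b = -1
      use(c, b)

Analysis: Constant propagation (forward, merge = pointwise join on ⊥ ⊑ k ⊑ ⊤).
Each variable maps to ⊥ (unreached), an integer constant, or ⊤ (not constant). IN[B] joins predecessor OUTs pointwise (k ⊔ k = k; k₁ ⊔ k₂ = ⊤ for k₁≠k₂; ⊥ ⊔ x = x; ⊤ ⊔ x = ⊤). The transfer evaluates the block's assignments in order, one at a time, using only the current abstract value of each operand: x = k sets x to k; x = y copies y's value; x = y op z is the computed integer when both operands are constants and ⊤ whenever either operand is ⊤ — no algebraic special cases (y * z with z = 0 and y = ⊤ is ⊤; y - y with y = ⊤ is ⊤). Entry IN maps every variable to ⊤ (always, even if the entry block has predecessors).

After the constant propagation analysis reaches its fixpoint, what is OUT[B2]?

Answer: {a: ⊤, b: 0, c: 0, d: ⊤, e: 0, f: ⊤}

Working:
Fixpoint table:
  B0:  IN=(all ⊤)  OUT={e:0; rest ⊤}
  B1:  IN={e:0; rest ⊤}  OUT={b:0, c:0, e:0; rest ⊤}
  B2:  IN={b:0, c:0, e:0; rest ⊤}  OUT={b:0, c:0, e:0; rest ⊤}
  B3:  IN={b:0, c:0, e:0; rest ⊤}  OUT={b:0, c:0, e:0; rest ⊤}
  B4:  IN={b:0, c:0, e:0; rest ⊤}  OUT={b:0, c:0, e:0, f:0; rest ⊤}
  B5:  IN={b:0, c:0, e:0, f:0; rest ⊤}  OUT={b:0, c:0, e:0, f:0; rest ⊤}
  B6:  IN={b:0, c:0, e:0, f:0; rest ⊤}  OUT={b:-1, c:0, e:0, f:0; rest ⊤}

Merge at B2: IN[B2] = OUT[B1] = {a: ⊤, b: 0, c: 0, d: ⊤, e: 0, f: ⊤}
Applying B2's transfer function to that IN value gives OUT[B2] (row B2 above).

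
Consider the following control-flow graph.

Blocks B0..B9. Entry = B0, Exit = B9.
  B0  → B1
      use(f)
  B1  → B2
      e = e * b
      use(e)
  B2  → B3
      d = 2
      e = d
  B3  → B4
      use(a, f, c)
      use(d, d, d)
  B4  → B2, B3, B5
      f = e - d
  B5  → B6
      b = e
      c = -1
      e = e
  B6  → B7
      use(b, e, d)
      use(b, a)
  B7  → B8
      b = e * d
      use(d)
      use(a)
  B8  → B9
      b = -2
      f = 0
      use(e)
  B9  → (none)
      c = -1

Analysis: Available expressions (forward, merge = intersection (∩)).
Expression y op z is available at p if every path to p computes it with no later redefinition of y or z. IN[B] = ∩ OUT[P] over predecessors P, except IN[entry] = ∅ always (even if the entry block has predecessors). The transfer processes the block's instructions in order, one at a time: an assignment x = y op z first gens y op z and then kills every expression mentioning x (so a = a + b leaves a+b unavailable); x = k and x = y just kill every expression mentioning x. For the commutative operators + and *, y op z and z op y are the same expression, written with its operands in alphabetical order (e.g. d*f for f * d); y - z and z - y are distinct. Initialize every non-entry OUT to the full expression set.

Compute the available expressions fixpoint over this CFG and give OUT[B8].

Answer: {d*e}

Working:
Fixpoint table:
  B0:   IN={}   OUT={}
  B1:   IN={}   OUT={}
  B2:   IN={}   OUT={}
  B3:   IN={}   OUT={}
  B4:   IN={}   OUT={e-d}
  B5:   IN={e-d}   OUT={}
  B6:   IN={}   OUT={}
  B7:   IN={}   OUT={d*e}
  B8:   IN={d*e}   OUT={d*e}
  B9:   IN={d*e}   OUT={d*e}

Merge at B8: IN[B8] = OUT[B7] = {d*e}
Applying B8's transfer function to that IN value gives OUT[B8] (row B8 above).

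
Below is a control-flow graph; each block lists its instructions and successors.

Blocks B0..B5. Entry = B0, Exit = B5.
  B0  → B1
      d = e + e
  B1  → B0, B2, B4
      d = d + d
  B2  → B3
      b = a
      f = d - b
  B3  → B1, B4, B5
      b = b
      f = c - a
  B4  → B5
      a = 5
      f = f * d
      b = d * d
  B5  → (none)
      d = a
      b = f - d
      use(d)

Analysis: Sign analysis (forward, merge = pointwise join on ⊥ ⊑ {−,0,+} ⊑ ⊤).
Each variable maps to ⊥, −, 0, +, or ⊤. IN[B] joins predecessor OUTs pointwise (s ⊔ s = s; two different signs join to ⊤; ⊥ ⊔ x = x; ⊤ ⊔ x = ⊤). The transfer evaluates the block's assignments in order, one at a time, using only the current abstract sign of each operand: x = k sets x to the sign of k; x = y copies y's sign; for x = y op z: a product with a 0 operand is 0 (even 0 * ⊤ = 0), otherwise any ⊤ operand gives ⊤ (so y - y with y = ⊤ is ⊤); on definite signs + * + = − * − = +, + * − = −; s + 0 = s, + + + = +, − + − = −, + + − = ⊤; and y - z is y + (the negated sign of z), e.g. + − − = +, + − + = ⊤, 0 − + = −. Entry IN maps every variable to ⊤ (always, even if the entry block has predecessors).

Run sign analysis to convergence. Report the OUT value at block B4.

Answer: {a: +, b: ⊤, c: ⊤, d: ⊤, e: ⊤, f: ⊤}

Derivation:
Converged values:
  B0:   IN=(all ⊤)   OUT=(all ⊤)
  B1:   IN=(all ⊤)   OUT=(all ⊤)
  B2:   IN=(all ⊤)   OUT=(all ⊤)
  B3:   IN=(all ⊤)   OUT=(all ⊤)
  B4:   IN=(all ⊤)   OUT={a:+; rest ⊤}
  B5:   IN=(all ⊤)   OUT=(all ⊤)

Merge at B4: IN[B4] = OUT[B1] ⊔ OUT[B3] = {a: ⊤, b: ⊤, c: ⊤, d: ⊤, e: ⊤, f: ⊤}
Applying B4's transfer function to that IN value gives OUT[B4] (row B4 above).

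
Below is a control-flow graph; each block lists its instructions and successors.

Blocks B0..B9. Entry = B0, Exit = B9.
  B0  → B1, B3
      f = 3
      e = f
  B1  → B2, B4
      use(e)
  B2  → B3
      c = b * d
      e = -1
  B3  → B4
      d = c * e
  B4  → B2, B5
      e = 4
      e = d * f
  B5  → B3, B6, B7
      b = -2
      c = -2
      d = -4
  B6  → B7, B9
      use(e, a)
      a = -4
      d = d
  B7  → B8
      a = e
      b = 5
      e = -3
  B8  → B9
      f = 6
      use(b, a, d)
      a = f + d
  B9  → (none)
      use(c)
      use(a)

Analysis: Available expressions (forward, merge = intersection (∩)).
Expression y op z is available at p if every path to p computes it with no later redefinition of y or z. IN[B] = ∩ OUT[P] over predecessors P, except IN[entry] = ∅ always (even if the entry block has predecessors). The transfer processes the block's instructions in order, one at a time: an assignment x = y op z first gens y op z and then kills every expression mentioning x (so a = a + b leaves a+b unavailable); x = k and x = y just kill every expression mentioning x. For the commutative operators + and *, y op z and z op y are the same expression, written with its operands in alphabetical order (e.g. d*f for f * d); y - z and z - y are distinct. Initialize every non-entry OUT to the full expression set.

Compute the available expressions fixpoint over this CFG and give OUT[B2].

Answer: {b*d}

Derivation:
Per-block solution:
  B0:  IN={}  OUT={}
  B1:  IN={}  OUT={}
  B2:  IN={}  OUT={b*d}
  B3:  IN={}  OUT={c*e}
  B4:  IN={}  OUT={d*f}
  B5:  IN={d*f}  OUT={}
  B6:  IN={}  OUT={}
  B7:  IN={}  OUT={}
  B8:  IN={}  OUT={d+f}
  B9:  IN={}  OUT={}

Merge at B2: IN[B2] = OUT[B1] ∩ OUT[B4] = {}
Applying B2's transfer function to that IN value gives OUT[B2] (row B2 above).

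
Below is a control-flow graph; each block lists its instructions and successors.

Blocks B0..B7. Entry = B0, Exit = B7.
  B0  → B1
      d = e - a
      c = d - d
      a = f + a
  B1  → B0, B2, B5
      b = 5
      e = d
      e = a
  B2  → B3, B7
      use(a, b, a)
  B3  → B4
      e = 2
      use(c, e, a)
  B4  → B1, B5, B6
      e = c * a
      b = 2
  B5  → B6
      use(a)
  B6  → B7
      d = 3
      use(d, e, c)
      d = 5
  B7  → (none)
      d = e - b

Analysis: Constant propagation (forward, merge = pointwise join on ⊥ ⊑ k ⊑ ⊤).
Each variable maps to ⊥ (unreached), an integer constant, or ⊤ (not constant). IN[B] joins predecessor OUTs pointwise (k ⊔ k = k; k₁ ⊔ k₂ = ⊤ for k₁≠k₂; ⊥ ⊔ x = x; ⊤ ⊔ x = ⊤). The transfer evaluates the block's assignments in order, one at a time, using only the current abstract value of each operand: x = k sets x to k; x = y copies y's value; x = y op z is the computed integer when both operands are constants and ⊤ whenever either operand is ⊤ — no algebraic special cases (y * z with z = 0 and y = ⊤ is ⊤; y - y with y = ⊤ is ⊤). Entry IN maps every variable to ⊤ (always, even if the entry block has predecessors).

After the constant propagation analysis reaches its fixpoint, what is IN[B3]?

Answer: {a: ⊤, b: 5, c: ⊤, d: ⊤, e: ⊤, f: ⊤}

Working:
Fixpoint table:
  B0:   IN=(all ⊤)   OUT=(all ⊤)
  B1:   IN=(all ⊤)   OUT={b:5; rest ⊤}
  B2:   IN={b:5; rest ⊤}   OUT={b:5; rest ⊤}
  B3:   IN={b:5; rest ⊤}   OUT={b:5, e:2; rest ⊤}
  B4:   IN={b:5, e:2; rest ⊤}   OUT={b:2; rest ⊤}
  B5:   IN=(all ⊤)   OUT=(all ⊤)
  B6:   IN=(all ⊤)   OUT={d:5; rest ⊤}
  B7:   IN=(all ⊤)   OUT=(all ⊤)

Merge at B3: IN[B3] = OUT[B2] = {a: ⊤, b: 5, c: ⊤, d: ⊤, e: ⊤, f: ⊤}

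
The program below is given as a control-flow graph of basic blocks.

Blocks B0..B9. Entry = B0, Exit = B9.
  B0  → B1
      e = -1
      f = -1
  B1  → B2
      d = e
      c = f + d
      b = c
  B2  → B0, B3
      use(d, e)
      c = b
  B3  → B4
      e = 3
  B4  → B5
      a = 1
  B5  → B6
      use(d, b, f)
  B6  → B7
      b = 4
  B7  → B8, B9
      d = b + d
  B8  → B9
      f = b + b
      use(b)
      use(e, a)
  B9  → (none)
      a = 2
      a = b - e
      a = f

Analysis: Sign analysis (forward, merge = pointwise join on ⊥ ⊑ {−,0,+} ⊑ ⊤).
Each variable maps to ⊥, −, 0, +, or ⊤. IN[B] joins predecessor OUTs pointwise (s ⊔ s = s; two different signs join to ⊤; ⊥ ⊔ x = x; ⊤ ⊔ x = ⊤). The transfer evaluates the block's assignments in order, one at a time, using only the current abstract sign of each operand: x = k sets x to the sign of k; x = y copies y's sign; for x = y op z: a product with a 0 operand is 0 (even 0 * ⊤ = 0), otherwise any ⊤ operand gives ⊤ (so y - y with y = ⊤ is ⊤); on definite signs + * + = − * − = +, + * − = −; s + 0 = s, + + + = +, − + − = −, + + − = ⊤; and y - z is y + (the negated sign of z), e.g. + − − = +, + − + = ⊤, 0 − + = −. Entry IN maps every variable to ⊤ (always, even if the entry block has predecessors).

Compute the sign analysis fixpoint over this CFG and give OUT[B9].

Answer: {a: ⊤, b: +, c: -, d: ⊤, e: +, f: ⊤}

Working:
Per-block solution:
  B0:   IN=(all ⊤)   OUT={e:-, f:-; rest ⊤}
  B1:   IN={e:-, f:-; rest ⊤}   OUT={b:-, c:-, d:-, e:-, f:-; rest ⊤}
  B2:   IN={b:-, c:-, d:-, e:-, f:-; rest ⊤}   OUT={b:-, c:-, d:-, e:-, f:-; rest ⊤}
  B3:   IN={b:-, c:-, d:-, e:-, f:-; rest ⊤}   OUT={b:-, c:-, d:-, e:+, f:-; rest ⊤}
  B4:   IN={b:-, c:-, d:-, e:+, f:-; rest ⊤}   OUT={a:+, b:-, c:-, d:-, e:+, f:-; rest ⊤}
  B5:   IN={a:+, b:-, c:-, d:-, e:+, f:-; rest ⊤}   OUT={a:+, b:-, c:-, d:-, e:+, f:-; rest ⊤}
  B6:   IN={a:+, b:-, c:-, d:-, e:+, f:-; rest ⊤}   OUT={a:+, b:+, c:-, d:-, e:+, f:-; rest ⊤}
  B7:   IN={a:+, b:+, c:-, d:-, e:+, f:-; rest ⊤}   OUT={a:+, b:+, c:-, e:+, f:-; rest ⊤}
  B8:   IN={a:+, b:+, c:-, e:+, f:-; rest ⊤}   OUT={a:+, b:+, c:-, e:+, f:+; rest ⊤}
  B9:   IN={a:+, b:+, c:-, e:+; rest ⊤}   OUT={b:+, c:-, e:+; rest ⊤}

Merge at B9: IN[B9] = OUT[B7] ⊔ OUT[B8] = {a: +, b: +, c: -, d: ⊤, e: +, f: ⊤}
Applying B9's transfer function to that IN value gives OUT[B9] (row B9 above).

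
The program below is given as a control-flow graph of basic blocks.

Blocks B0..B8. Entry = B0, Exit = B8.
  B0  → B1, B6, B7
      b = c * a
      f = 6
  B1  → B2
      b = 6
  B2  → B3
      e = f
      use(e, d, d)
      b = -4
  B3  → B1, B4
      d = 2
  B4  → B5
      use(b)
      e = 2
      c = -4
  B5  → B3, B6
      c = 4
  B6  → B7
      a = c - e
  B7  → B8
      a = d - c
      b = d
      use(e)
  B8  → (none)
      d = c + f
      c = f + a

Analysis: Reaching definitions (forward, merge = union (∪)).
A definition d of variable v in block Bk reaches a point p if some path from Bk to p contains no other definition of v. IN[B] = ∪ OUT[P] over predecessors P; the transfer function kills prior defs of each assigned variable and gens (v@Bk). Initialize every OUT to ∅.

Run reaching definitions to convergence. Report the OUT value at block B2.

Per-block solution:
  B0:   IN={}   OUT={b@B0, f@B0}
  B1:   IN={b@B0, b@B2, c@B5, d@B3, e@B2, e@B4, f@B0}   OUT={b@B1, c@B5, d@B3, e@B2, e@B4, f@B0}
  B2:   IN={b@B1, c@B5, d@B3, e@B2, e@B4, f@B0}   OUT={b@B2, c@B5, d@B3, e@B2, f@B0}
  B3:   IN={b@B2, c@B5, d@B3, e@B2, e@B4, f@B0}   OUT={b@B2, c@B5, d@B3, e@B2, e@B4, f@B0}
  B4:   IN={b@B2, c@B5, d@B3, e@B2, e@B4, f@B0}   OUT={b@B2, c@B4, d@B3, e@B4, f@B0}
  B5:   IN={b@B2, c@B4, d@B3, e@B4, f@B0}   OUT={b@B2, c@B5, d@B3, e@B4, f@B0}
  B6:   IN={b@B0, b@B2, c@B5, d@B3, e@B4, f@B0}   OUT={a@B6, b@B0, b@B2, c@B5, d@B3, e@B4, f@B0}
  B7:   IN={a@B6, b@B0, b@B2, c@B5, d@B3, e@B4, f@B0}   OUT={a@B7, b@B7, c@B5, d@B3, e@B4, f@B0}
  B8:   IN={a@B7, b@B7, c@B5, d@B3, e@B4, f@B0}   OUT={a@B7, b@B7, c@B8, d@B8, e@B4, f@B0}

Merge at B2: IN[B2] = OUT[B1] = {b@B1, c@B5, d@B3, e@B2, e@B4, f@B0}
Applying B2's transfer function to that IN value gives OUT[B2] (row B2 above).

Answer: {b@B2, c@B5, d@B3, e@B2, f@B0}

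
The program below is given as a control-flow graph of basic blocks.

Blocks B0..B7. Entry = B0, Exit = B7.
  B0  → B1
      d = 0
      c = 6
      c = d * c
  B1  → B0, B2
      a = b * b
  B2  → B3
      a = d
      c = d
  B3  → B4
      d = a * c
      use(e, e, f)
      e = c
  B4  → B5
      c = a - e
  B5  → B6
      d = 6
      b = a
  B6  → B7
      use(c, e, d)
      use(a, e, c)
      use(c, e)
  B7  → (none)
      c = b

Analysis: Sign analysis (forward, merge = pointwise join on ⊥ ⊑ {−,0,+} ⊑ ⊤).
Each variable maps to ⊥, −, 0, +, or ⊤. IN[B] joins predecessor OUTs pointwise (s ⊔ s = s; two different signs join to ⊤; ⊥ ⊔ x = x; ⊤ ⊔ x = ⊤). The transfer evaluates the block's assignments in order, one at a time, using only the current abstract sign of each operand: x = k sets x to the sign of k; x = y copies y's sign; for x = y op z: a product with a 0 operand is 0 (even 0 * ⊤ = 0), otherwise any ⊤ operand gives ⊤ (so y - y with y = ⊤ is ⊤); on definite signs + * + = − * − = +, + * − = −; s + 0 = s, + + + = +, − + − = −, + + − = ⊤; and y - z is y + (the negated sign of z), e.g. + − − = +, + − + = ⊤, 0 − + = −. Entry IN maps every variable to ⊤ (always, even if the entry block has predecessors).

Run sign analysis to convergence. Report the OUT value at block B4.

Answer: {a: 0, b: ⊤, c: 0, d: 0, e: 0, f: ⊤}

Working:
Fixpoint table:
  B0:   IN=(all ⊤)   OUT={c:0, d:0; rest ⊤}
  B1:   IN={c:0, d:0; rest ⊤}   OUT={c:0, d:0; rest ⊤}
  B2:   IN={c:0, d:0; rest ⊤}   OUT={a:0, c:0, d:0; rest ⊤}
  B3:   IN={a:0, c:0, d:0; rest ⊤}   OUT={a:0, c:0, d:0, e:0; rest ⊤}
  B4:   IN={a:0, c:0, d:0, e:0; rest ⊤}   OUT={a:0, c:0, d:0, e:0; rest ⊤}
  B5:   IN={a:0, c:0, d:0, e:0; rest ⊤}   OUT={a:0, b:0, c:0, d:+, e:0; rest ⊤}
  B6:   IN={a:0, b:0, c:0, d:+, e:0; rest ⊤}   OUT={a:0, b:0, c:0, d:+, e:0; rest ⊤}
  B7:   IN={a:0, b:0, c:0, d:+, e:0; rest ⊤}   OUT={a:0, b:0, c:0, d:+, e:0; rest ⊤}

Merge at B4: IN[B4] = OUT[B3] = {a: 0, b: ⊤, c: 0, d: 0, e: 0, f: ⊤}
Applying B4's transfer function to that IN value gives OUT[B4] (row B4 above).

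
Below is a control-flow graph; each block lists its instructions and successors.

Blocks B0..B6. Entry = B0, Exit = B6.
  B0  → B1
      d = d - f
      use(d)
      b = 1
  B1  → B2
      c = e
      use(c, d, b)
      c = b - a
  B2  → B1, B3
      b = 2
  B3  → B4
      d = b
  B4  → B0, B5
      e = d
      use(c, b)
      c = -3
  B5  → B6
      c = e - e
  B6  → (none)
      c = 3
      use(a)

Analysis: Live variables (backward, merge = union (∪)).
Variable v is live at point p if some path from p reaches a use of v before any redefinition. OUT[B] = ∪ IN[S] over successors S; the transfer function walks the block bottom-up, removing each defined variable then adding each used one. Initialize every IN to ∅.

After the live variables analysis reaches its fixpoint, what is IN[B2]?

Answer: {a, c, d, e, f}

Trace:
Per-block solution:
  B0: | IN={a, d, e, f} | OUT={a, b, d, e, f}
  B1: | IN={a, b, d, e, f} | OUT={a, c, d, e, f}
  B2: | IN={a, c, d, e, f} | OUT={a, b, c, d, e, f}
  B3: | IN={a, b, c, f} | OUT={a, b, c, d, f}
  B4: | IN={a, b, c, d, f} | OUT={a, d, e, f}
  B5: | IN={a, e} | OUT={a}
  B6: | IN={a} | OUT={}

Merge at B2: OUT[B2] = IN[B1] ⊔ IN[B3] = {a, b, c, d, e, f}
Applying B2's transfer function to that OUT value gives IN[B2] (row B2 above).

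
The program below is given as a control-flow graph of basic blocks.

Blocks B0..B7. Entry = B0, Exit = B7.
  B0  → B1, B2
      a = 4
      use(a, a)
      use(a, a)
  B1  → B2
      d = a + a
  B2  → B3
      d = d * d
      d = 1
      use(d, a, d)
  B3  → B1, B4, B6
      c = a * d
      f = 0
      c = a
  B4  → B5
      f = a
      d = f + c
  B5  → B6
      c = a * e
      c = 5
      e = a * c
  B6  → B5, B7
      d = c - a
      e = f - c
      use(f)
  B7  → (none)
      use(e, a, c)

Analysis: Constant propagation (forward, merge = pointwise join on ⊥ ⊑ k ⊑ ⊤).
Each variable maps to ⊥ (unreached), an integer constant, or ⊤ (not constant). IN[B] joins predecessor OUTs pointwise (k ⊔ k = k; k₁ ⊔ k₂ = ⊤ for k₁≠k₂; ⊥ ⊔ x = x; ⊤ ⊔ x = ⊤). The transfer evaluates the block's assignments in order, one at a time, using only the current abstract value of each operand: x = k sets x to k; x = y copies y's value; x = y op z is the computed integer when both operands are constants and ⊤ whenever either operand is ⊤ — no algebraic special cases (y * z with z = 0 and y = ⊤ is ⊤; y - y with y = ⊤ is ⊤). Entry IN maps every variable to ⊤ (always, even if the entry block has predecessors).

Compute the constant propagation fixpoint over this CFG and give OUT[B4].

Answer: {a: 4, b: ⊤, c: 4, d: 8, e: ⊤, f: 4}

Working:
Per-block solution:
  B0: | IN=(all ⊤) | OUT={a:4; rest ⊤}
  B1: | IN={a:4; rest ⊤} | OUT={a:4, d:8; rest ⊤}
  B2: | IN={a:4; rest ⊤} | OUT={a:4, d:1; rest ⊤}
  B3: | IN={a:4, d:1; rest ⊤} | OUT={a:4, c:4, d:1, f:0; rest ⊤}
  B4: | IN={a:4, c:4, d:1, f:0; rest ⊤} | OUT={a:4, c:4, d:8, f:4; rest ⊤}
  B5: | IN={a:4; rest ⊤} | OUT={a:4, c:5, e:20; rest ⊤}
  B6: | IN={a:4; rest ⊤} | OUT={a:4; rest ⊤}
  B7: | IN={a:4; rest ⊤} | OUT={a:4; rest ⊤}

Merge at B4: IN[B4] = OUT[B3] = {a: 4, b: ⊤, c: 4, d: 1, e: ⊤, f: 0}
Applying B4's transfer function to that IN value gives OUT[B4] (row B4 above).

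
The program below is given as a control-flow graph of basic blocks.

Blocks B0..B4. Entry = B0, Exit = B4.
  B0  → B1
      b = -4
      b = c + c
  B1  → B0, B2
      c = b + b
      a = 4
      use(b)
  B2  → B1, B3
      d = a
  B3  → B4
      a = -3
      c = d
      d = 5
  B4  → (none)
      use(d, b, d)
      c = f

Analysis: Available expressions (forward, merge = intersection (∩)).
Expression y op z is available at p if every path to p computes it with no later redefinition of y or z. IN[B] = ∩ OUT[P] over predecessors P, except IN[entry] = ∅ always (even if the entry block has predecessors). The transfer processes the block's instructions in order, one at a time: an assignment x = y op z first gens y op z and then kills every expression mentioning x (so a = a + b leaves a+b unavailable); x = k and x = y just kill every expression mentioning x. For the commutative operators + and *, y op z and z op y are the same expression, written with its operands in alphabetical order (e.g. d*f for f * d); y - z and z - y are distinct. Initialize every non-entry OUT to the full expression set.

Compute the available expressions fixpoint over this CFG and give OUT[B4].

Answer: {b+b}

Trace:
Fixpoint table:
  B0:   IN={}   OUT={c+c}
  B1:   IN={}   OUT={b+b}
  B2:   IN={b+b}   OUT={b+b}
  B3:   IN={b+b}   OUT={b+b}
  B4:   IN={b+b}   OUT={b+b}

Merge at B4: IN[B4] = OUT[B3] = {b+b}
Applying B4's transfer function to that IN value gives OUT[B4] (row B4 above).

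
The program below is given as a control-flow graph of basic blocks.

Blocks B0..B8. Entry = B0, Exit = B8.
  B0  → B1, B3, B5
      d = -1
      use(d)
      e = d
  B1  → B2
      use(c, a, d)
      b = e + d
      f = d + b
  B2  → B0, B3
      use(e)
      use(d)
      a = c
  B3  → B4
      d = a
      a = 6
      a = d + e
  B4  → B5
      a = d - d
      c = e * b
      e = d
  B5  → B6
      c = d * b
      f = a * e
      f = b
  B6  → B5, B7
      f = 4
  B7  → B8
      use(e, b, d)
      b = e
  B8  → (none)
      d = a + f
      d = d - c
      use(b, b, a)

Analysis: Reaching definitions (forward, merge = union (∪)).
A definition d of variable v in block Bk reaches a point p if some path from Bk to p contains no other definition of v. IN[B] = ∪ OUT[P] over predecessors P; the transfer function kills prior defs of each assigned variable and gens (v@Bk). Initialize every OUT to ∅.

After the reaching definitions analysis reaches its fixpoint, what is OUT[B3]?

Answer: {a@B3, b@B1, d@B3, e@B0, f@B1}

Trace:
Fixpoint table:
  B0:   IN={a@B2, b@B1, d@B0, e@B0, f@B1}   OUT={a@B2, b@B1, d@B0, e@B0, f@B1}
  B1:   IN={a@B2, b@B1, d@B0, e@B0, f@B1}   OUT={a@B2, b@B1, d@B0, e@B0, f@B1}
  B2:   IN={a@B2, b@B1, d@B0, e@B0, f@B1}   OUT={a@B2, b@B1, d@B0, e@B0, f@B1}
  B3:   IN={a@B2, b@B1, d@B0, e@B0, f@B1}   OUT={a@B3, b@B1, d@B3, e@B0, f@B1}
  B4:   IN={a@B3, b@B1, d@B3, e@B0, f@B1}   OUT={a@B4, b@B1, c@B4, d@B3, e@B4, f@B1}
  B5:   IN={a@B2, a@B4, b@B1, c@B4, c@B5, d@B0, d@B3, e@B0, e@B4, f@B1, f@B6}   OUT={a@B2, a@B4, b@B1, c@B5, d@B0, d@B3, e@B0, e@B4, f@B5}
  B6:   IN={a@B2, a@B4, b@B1, c@B5, d@B0, d@B3, e@B0, e@B4, f@B5}   OUT={a@B2, a@B4, b@B1, c@B5, d@B0, d@B3, e@B0, e@B4, f@B6}
  B7:   IN={a@B2, a@B4, b@B1, c@B5, d@B0, d@B3, e@B0, e@B4, f@B6}   OUT={a@B2, a@B4, b@B7, c@B5, d@B0, d@B3, e@B0, e@B4, f@B6}
  B8:   IN={a@B2, a@B4, b@B7, c@B5, d@B0, d@B3, e@B0, e@B4, f@B6}   OUT={a@B2, a@B4, b@B7, c@B5, d@B8, e@B0, e@B4, f@B6}

Merge at B3: IN[B3] = OUT[B0] ⊔ OUT[B2] = {a@B2, b@B1, d@B0, e@B0, f@B1}
Applying B3's transfer function to that IN value gives OUT[B3] (row B3 above).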